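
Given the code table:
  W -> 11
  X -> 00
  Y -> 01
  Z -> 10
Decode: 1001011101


Decoding:
10 -> Z
01 -> Y
01 -> Y
11 -> W
01 -> Y


Result: ZYYWY


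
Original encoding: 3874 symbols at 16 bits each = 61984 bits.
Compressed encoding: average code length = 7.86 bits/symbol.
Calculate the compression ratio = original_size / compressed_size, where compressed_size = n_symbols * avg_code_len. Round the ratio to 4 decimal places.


original_size = n_symbols * orig_bits = 3874 * 16 = 61984 bits
compressed_size = n_symbols * avg_code_len = 3874 * 7.86 = 30449.64 bits
ratio = original_size / compressed_size = 61984 / 30449.64 = 2.0356

Compression ratio = 2.0356


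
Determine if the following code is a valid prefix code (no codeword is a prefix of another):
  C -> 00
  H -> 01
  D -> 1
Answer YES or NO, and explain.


Checking each pair (does one codeword prefix another?):
  C='00' vs H='01': no prefix
  C='00' vs D='1': no prefix
  H='01' vs C='00': no prefix
  H='01' vs D='1': no prefix
  D='1' vs C='00': no prefix
  D='1' vs H='01': no prefix
No violation found over all pairs.

YES -- this is a valid prefix code. No codeword is a prefix of any other codeword.


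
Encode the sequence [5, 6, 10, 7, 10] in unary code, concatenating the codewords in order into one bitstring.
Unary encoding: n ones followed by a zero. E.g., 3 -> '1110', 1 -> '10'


Encode each number as n ones followed by a terminating 0:
  5 -> 111110 (6 bits)
  6 -> 1111110 (7 bits)
  10 -> 11111111110 (11 bits)
  7 -> 11111110 (8 bits)
  10 -> 11111111110 (11 bits)
Total length = 6 + 7 + 11 + 8 + 11 = 43 bits.

Unary([5, 6, 10, 7, 10]) = 1111101111110111111111101111111011111111110 (43 bits)


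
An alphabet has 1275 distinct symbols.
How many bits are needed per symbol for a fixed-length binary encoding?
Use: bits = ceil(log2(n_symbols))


log2(1275) = 10.3163
Bracket: 2^10 = 1024 < 1275 <= 2^11 = 2048
So ceil(log2(1275)) = 11

bits = ceil(log2(1275)) = ceil(10.3163) = 11 bits


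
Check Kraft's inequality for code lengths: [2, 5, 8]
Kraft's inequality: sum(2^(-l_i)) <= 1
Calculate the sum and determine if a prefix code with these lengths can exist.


Sum = 2^(-2) + 2^(-5) + 2^(-8)
    = 0.25 + 0.03125 + 0.00390625
    = 73/256 = 0.28515625
Since 0.28515625 <= 1, Kraft's inequality IS satisfied.
A prefix code with these lengths CAN exist.

Kraft sum = 0.28515625. Satisfied.


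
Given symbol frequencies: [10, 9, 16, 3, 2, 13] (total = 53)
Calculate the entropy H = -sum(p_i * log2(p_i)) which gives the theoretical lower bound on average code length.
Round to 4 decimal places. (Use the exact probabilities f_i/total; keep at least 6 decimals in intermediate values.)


Per-symbol terms -p_i * log2(p_i) with p_i = f_i/53:
  p = 10/53 = 0.188679: log2(p) = -2.405992, -p*log2(p) = 0.453961
  p = 9/53 = 0.169811: log2(p) = -2.557995, -p*log2(p) = 0.434377
  p = 16/53 = 0.301887: log2(p) = -1.727920, -p*log2(p) = 0.521636
  p = 3/53 = 0.056604: log2(p) = -4.142958, -p*log2(p) = 0.234507
  p = 2/53 = 0.037736: log2(p) = -4.727920, -p*log2(p) = 0.178412
  p = 13/53 = 0.245283: log2(p) = -2.027481, -p*log2(p) = 0.497307
H = 0.453961 + 0.434377 + 0.521636 + 0.234507 + 0.178412 + 0.497307 = 2.320200

H = 2.3202 bits/symbol


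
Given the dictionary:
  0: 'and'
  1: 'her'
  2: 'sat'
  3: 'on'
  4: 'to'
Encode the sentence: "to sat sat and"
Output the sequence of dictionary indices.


Look up each word in the dictionary:
  'to' -> 4
  'sat' -> 2
  'sat' -> 2
  'and' -> 0

Encoded: [4, 2, 2, 0]


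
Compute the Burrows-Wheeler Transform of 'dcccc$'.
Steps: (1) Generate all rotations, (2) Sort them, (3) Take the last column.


Rotations (sorted):
  0: $dcccc -> last char: c
  1: c$dccc -> last char: c
  2: cc$dcc -> last char: c
  3: ccc$dc -> last char: c
  4: cccc$d -> last char: d
  5: dcccc$ -> last char: $


BWT = ccccd$


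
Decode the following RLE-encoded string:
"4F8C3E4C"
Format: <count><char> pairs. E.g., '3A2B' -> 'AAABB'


Expanding each <count><char> pair:
  4F -> 'FFFF'
  8C -> 'CCCCCCCC'
  3E -> 'EEE'
  4C -> 'CCCC'

Decoded = FFFFCCCCCCCCEEECCCC


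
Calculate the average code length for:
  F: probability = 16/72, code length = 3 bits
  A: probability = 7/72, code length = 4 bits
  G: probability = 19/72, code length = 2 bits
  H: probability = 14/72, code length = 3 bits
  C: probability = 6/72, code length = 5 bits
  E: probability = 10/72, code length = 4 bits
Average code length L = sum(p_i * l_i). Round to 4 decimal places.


Weighted contributions p_i * l_i:
  F: (16/72) * 3 = 48/72
  A: (7/72) * 4 = 28/72
  G: (19/72) * 2 = 38/72
  H: (14/72) * 3 = 42/72
  C: (6/72) * 5 = 30/72
  E: (10/72) * 4 = 40/72
Sum = (48 + 28 + 38 + 42 + 30 + 40)/72 = 226/72

L = 226/72 = 3.1389 bits/symbol


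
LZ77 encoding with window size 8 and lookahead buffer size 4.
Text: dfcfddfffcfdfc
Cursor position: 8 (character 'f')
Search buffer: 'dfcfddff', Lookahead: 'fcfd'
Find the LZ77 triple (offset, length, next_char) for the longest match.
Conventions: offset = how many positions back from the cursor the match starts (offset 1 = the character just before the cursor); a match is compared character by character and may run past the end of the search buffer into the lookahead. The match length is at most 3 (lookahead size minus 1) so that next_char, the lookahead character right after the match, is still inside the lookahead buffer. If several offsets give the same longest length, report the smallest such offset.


Try each offset into the search buffer:
  offset=1 (pos 7, char 'f'): match length 1
  offset=2 (pos 6, char 'f'): match length 1
  offset=3 (pos 5, char 'd'): match length 0
  offset=4 (pos 4, char 'd'): match length 0
  offset=5 (pos 3, char 'f'): match length 1
  offset=6 (pos 2, char 'c'): match length 0
  offset=7 (pos 1, char 'f'): match length 3
  offset=8 (pos 0, char 'd'): match length 0
Longest match has length 3 at offset 7.
next_char = character at position 8 + 3 = 11 -> 'd'

Best match: offset=7, length=3 (matching 'fcf' starting at position 1)
LZ77 triple: (7, 3, 'd')


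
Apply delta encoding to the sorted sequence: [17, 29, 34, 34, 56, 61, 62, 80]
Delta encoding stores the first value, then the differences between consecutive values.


First value: 17
Deltas:
  29 - 17 = 12
  34 - 29 = 5
  34 - 34 = 0
  56 - 34 = 22
  61 - 56 = 5
  62 - 61 = 1
  80 - 62 = 18


Delta encoded: [17, 12, 5, 0, 22, 5, 1, 18]


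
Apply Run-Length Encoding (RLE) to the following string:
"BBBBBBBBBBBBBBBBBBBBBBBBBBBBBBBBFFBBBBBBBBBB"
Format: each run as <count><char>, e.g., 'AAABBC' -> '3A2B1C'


Scanning runs left to right:
  i=0: run of 'B' x 32 -> '32B'
  i=32: run of 'F' x 2 -> '2F'
  i=34: run of 'B' x 10 -> '10B'

RLE = 32B2F10B


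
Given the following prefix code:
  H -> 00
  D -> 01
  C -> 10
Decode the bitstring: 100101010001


Decoding step by step:
Bits 10 -> C
Bits 01 -> D
Bits 01 -> D
Bits 01 -> D
Bits 00 -> H
Bits 01 -> D


Decoded message: CDDDHD


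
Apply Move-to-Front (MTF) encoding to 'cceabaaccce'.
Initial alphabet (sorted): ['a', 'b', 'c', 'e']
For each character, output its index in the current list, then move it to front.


MTF encoding:
'c': index 2 in ['a', 'b', 'c', 'e'] -> ['c', 'a', 'b', 'e']
'c': index 0 in ['c', 'a', 'b', 'e'] -> ['c', 'a', 'b', 'e']
'e': index 3 in ['c', 'a', 'b', 'e'] -> ['e', 'c', 'a', 'b']
'a': index 2 in ['e', 'c', 'a', 'b'] -> ['a', 'e', 'c', 'b']
'b': index 3 in ['a', 'e', 'c', 'b'] -> ['b', 'a', 'e', 'c']
'a': index 1 in ['b', 'a', 'e', 'c'] -> ['a', 'b', 'e', 'c']
'a': index 0 in ['a', 'b', 'e', 'c'] -> ['a', 'b', 'e', 'c']
'c': index 3 in ['a', 'b', 'e', 'c'] -> ['c', 'a', 'b', 'e']
'c': index 0 in ['c', 'a', 'b', 'e'] -> ['c', 'a', 'b', 'e']
'c': index 0 in ['c', 'a', 'b', 'e'] -> ['c', 'a', 'b', 'e']
'e': index 3 in ['c', 'a', 'b', 'e'] -> ['e', 'c', 'a', 'b']


Output: [2, 0, 3, 2, 3, 1, 0, 3, 0, 0, 3]


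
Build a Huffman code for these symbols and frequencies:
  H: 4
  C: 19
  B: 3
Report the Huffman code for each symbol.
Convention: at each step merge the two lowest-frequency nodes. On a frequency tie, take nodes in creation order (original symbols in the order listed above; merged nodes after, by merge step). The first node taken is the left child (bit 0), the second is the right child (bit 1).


Huffman tree construction:
Step 1: Merge B(3) + H(4) = 7
Step 2: Merge (B+H)(7) + C(19) = 26
Read each symbol's code off the tree from the root (left child = 0, right child = 1).

Codes:
  H: 01 (length 2)
  C: 1 (length 1)
  B: 00 (length 2)
Average code length: 33/26 = 1.2692 bits/symbol


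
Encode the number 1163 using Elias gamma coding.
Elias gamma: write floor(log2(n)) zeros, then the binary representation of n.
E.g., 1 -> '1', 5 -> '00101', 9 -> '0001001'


num_bits = floor(log2(1163)) + 1 = 11
leading_zeros = num_bits - 1 = 10
binary(1163) = 10010001011

Elias gamma(1163) = '0000000000' + '10010001011' = 000000000010010001011 (21 bits)


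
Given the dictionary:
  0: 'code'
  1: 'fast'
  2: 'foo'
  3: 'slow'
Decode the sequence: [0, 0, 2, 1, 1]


Look up each index in the dictionary:
  0 -> 'code'
  0 -> 'code'
  2 -> 'foo'
  1 -> 'fast'
  1 -> 'fast'

Decoded: "code code foo fast fast"


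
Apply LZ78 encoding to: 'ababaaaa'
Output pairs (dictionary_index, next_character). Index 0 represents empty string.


LZ78 encoding steps:
Dictionary: {0: ''}
Step 1: w='' (idx 0), next='a' -> output (0, 'a'), add 'a' as idx 1
Step 2: w='' (idx 0), next='b' -> output (0, 'b'), add 'b' as idx 2
Step 3: w='a' (idx 1), next='b' -> output (1, 'b'), add 'ab' as idx 3
Step 4: w='a' (idx 1), next='a' -> output (1, 'a'), add 'aa' as idx 4
Step 5: w='aa' (idx 4), end of input -> output (4, '')


Encoded: [(0, 'a'), (0, 'b'), (1, 'b'), (1, 'a'), (4, '')]


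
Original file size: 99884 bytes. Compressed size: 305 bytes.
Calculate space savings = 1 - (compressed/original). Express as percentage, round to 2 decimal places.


ratio = compressed/original = 305/99884 = 0.003054
savings = 1 - ratio = 1 - 0.003054 = 0.996946
as a percentage: 0.996946 * 100 = 99.69%

Space savings = 1 - 305/99884 = 99.69%


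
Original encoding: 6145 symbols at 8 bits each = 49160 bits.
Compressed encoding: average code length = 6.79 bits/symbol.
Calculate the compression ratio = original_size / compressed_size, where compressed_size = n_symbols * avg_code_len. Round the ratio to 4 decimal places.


original_size = n_symbols * orig_bits = 6145 * 8 = 49160 bits
compressed_size = n_symbols * avg_code_len = 6145 * 6.79 = 41724.55 bits
ratio = original_size / compressed_size = 49160 / 41724.55 = 1.1782

Compression ratio = 1.1782


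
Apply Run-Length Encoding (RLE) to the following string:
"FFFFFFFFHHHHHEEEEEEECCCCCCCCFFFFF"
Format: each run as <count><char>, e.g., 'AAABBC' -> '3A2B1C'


Scanning runs left to right:
  i=0: run of 'F' x 8 -> '8F'
  i=8: run of 'H' x 5 -> '5H'
  i=13: run of 'E' x 7 -> '7E'
  i=20: run of 'C' x 8 -> '8C'
  i=28: run of 'F' x 5 -> '5F'

RLE = 8F5H7E8C5F


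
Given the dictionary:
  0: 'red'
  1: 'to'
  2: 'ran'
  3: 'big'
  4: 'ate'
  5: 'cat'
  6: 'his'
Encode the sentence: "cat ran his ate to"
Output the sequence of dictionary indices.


Look up each word in the dictionary:
  'cat' -> 5
  'ran' -> 2
  'his' -> 6
  'ate' -> 4
  'to' -> 1

Encoded: [5, 2, 6, 4, 1]


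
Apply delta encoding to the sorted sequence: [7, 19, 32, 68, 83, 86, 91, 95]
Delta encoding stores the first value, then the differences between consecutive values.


First value: 7
Deltas:
  19 - 7 = 12
  32 - 19 = 13
  68 - 32 = 36
  83 - 68 = 15
  86 - 83 = 3
  91 - 86 = 5
  95 - 91 = 4


Delta encoded: [7, 12, 13, 36, 15, 3, 5, 4]


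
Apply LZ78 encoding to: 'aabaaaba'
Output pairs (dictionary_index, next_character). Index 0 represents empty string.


LZ78 encoding steps:
Dictionary: {0: ''}
Step 1: w='' (idx 0), next='a' -> output (0, 'a'), add 'a' as idx 1
Step 2: w='a' (idx 1), next='b' -> output (1, 'b'), add 'ab' as idx 2
Step 3: w='a' (idx 1), next='a' -> output (1, 'a'), add 'aa' as idx 3
Step 4: w='ab' (idx 2), next='a' -> output (2, 'a'), add 'aba' as idx 4


Encoded: [(0, 'a'), (1, 'b'), (1, 'a'), (2, 'a')]


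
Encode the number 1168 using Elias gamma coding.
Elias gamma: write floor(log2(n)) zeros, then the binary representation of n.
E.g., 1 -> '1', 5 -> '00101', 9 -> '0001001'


num_bits = floor(log2(1168)) + 1 = 11
leading_zeros = num_bits - 1 = 10
binary(1168) = 10010010000

Elias gamma(1168) = '0000000000' + '10010010000' = 000000000010010010000 (21 bits)


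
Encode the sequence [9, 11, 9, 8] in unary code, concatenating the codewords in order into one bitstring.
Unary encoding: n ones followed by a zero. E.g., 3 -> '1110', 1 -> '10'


Encode each number as n ones followed by a terminating 0:
  9 -> 1111111110 (10 bits)
  11 -> 111111111110 (12 bits)
  9 -> 1111111110 (10 bits)
  8 -> 111111110 (9 bits)
Total length = 10 + 12 + 10 + 9 = 41 bits.

Unary([9, 11, 9, 8]) = 11111111101111111111101111111110111111110 (41 bits)


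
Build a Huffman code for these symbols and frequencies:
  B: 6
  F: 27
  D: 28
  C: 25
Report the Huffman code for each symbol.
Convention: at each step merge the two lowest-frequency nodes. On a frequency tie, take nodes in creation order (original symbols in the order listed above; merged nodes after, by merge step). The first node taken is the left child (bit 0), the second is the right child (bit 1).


Huffman tree construction:
Step 1: Merge B(6) + C(25) = 31
Step 2: Merge F(27) + D(28) = 55
Step 3: Merge (B+C)(31) + (F+D)(55) = 86
Read each symbol's code off the tree from the root (left child = 0, right child = 1).

Codes:
  B: 00 (length 2)
  F: 10 (length 2)
  D: 11 (length 2)
  C: 01 (length 2)
Average code length: 172/86 = 2.0000 bits/symbol


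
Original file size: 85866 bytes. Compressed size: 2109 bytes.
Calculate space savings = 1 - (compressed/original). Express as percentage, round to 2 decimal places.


ratio = compressed/original = 2109/85866 = 0.024562
savings = 1 - ratio = 1 - 0.024562 = 0.975438
as a percentage: 0.975438 * 100 = 97.54%

Space savings = 1 - 2109/85866 = 97.54%


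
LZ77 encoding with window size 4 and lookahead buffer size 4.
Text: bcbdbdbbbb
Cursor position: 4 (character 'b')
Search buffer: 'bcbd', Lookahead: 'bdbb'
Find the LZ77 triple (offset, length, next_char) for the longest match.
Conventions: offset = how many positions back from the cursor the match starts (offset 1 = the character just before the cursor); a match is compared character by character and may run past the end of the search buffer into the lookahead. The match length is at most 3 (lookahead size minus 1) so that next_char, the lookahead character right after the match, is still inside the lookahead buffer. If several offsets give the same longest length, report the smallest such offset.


Try each offset into the search buffer:
  offset=1 (pos 3, char 'd'): match length 0
  offset=2 (pos 2, char 'b'): match length 3
  offset=3 (pos 1, char 'c'): match length 0
  offset=4 (pos 0, char 'b'): match length 1
Longest match has length 3 at offset 2.
next_char = character at position 4 + 3 = 7 -> 'b'

Best match: offset=2, length=3 (matching 'bdb' starting at position 2)
LZ77 triple: (2, 3, 'b')


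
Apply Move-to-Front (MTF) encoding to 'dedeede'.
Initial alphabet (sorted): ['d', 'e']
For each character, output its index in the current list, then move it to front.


MTF encoding:
'd': index 0 in ['d', 'e'] -> ['d', 'e']
'e': index 1 in ['d', 'e'] -> ['e', 'd']
'd': index 1 in ['e', 'd'] -> ['d', 'e']
'e': index 1 in ['d', 'e'] -> ['e', 'd']
'e': index 0 in ['e', 'd'] -> ['e', 'd']
'd': index 1 in ['e', 'd'] -> ['d', 'e']
'e': index 1 in ['d', 'e'] -> ['e', 'd']


Output: [0, 1, 1, 1, 0, 1, 1]


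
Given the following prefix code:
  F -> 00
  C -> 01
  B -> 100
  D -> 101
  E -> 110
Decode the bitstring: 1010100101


Decoding step by step:
Bits 101 -> D
Bits 01 -> C
Bits 00 -> F
Bits 101 -> D


Decoded message: DCFD


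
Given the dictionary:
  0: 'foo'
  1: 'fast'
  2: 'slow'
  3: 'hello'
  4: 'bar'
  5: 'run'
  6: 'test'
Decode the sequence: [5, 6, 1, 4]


Look up each index in the dictionary:
  5 -> 'run'
  6 -> 'test'
  1 -> 'fast'
  4 -> 'bar'

Decoded: "run test fast bar"


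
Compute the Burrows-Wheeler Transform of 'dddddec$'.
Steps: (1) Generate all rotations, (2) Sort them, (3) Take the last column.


Rotations (sorted):
  0: $dddddec -> last char: c
  1: c$ddddde -> last char: e
  2: dddddec$ -> last char: $
  3: ddddec$d -> last char: d
  4: dddec$dd -> last char: d
  5: ddec$ddd -> last char: d
  6: dec$dddd -> last char: d
  7: ec$ddddd -> last char: d


BWT = ce$ddddd


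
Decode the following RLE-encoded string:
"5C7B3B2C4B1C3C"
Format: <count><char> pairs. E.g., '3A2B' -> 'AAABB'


Expanding each <count><char> pair:
  5C -> 'CCCCC'
  7B -> 'BBBBBBB'
  3B -> 'BBB'
  2C -> 'CC'
  4B -> 'BBBB'
  1C -> 'C'
  3C -> 'CCC'

Decoded = CCCCCBBBBBBBBBBCCBBBBCCCC


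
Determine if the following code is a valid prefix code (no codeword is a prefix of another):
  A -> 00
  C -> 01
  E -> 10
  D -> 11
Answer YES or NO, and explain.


Checking each pair (does one codeword prefix another?):
  A='00' vs C='01': no prefix
  A='00' vs E='10': no prefix
  A='00' vs D='11': no prefix
  C='01' vs A='00': no prefix
  C='01' vs E='10': no prefix
  C='01' vs D='11': no prefix
  E='10' vs A='00': no prefix
  E='10' vs C='01': no prefix
  E='10' vs D='11': no prefix
  D='11' vs A='00': no prefix
  D='11' vs C='01': no prefix
  D='11' vs E='10': no prefix
No violation found over all pairs.

YES -- this is a valid prefix code. No codeword is a prefix of any other codeword.


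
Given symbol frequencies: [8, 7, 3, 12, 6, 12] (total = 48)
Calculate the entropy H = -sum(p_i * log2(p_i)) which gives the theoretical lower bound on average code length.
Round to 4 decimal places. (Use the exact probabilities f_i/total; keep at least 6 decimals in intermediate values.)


Per-symbol terms -p_i * log2(p_i) with p_i = f_i/48:
  p = 8/48 = 0.166667: log2(p) = -2.584963, -p*log2(p) = 0.430827
  p = 7/48 = 0.145833: log2(p) = -2.777608, -p*log2(p) = 0.405068
  p = 3/48 = 0.062500: log2(p) = -4.000000, -p*log2(p) = 0.250000
  p = 12/48 = 0.250000: log2(p) = -2.000000, -p*log2(p) = 0.500000
  p = 6/48 = 0.125000: log2(p) = -3.000000, -p*log2(p) = 0.375000
  p = 12/48 = 0.250000: log2(p) = -2.000000, -p*log2(p) = 0.500000
H = 0.430827 + 0.405068 + 0.250000 + 0.500000 + 0.375000 + 0.500000 = 2.460895

H = 2.4609 bits/symbol


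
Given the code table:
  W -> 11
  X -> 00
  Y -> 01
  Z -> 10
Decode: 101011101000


Decoding:
10 -> Z
10 -> Z
11 -> W
10 -> Z
10 -> Z
00 -> X


Result: ZZWZZX


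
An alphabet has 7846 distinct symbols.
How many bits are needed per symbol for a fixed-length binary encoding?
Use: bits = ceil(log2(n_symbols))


log2(7846) = 12.9377
Bracket: 2^12 = 4096 < 7846 <= 2^13 = 8192
So ceil(log2(7846)) = 13

bits = ceil(log2(7846)) = ceil(12.9377) = 13 bits


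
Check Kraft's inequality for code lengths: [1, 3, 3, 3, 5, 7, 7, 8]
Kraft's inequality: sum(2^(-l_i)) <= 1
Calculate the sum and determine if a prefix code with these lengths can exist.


Sum = 2^(-1) + 2^(-3) + 2^(-3) + 2^(-3) + 2^(-5) + 2^(-7) + 2^(-7) + 2^(-8)
    = 0.5 + 0.125 + 0.125 + 0.125 + 0.03125 + 0.0078125 + 0.0078125 + 0.00390625
    = 237/256 = 0.92578125
Since 0.92578125 <= 1, Kraft's inequality IS satisfied.
A prefix code with these lengths CAN exist.

Kraft sum = 0.92578125. Satisfied.


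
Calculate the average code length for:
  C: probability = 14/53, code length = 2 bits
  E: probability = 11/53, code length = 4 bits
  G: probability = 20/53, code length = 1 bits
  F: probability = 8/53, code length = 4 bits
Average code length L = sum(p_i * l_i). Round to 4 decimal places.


Weighted contributions p_i * l_i:
  C: (14/53) * 2 = 28/53
  E: (11/53) * 4 = 44/53
  G: (20/53) * 1 = 20/53
  F: (8/53) * 4 = 32/53
Sum = (28 + 44 + 20 + 32)/53 = 124/53

L = 124/53 = 2.3396 bits/symbol


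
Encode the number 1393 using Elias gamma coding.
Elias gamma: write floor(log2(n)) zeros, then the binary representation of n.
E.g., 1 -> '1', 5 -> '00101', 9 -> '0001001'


num_bits = floor(log2(1393)) + 1 = 11
leading_zeros = num_bits - 1 = 10
binary(1393) = 10101110001

Elias gamma(1393) = '0000000000' + '10101110001' = 000000000010101110001 (21 bits)


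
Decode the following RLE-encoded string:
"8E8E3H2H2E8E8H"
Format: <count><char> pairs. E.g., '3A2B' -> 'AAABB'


Expanding each <count><char> pair:
  8E -> 'EEEEEEEE'
  8E -> 'EEEEEEEE'
  3H -> 'HHH'
  2H -> 'HH'
  2E -> 'EE'
  8E -> 'EEEEEEEE'
  8H -> 'HHHHHHHH'

Decoded = EEEEEEEEEEEEEEEEHHHHHEEEEEEEEEEHHHHHHHH


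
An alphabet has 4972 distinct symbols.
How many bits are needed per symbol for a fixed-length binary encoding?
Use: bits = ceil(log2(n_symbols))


log2(4972) = 12.2796
Bracket: 2^12 = 4096 < 4972 <= 2^13 = 8192
So ceil(log2(4972)) = 13

bits = ceil(log2(4972)) = ceil(12.2796) = 13 bits


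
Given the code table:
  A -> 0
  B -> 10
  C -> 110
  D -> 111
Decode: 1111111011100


Decoding:
111 -> D
111 -> D
10 -> B
111 -> D
0 -> A
0 -> A


Result: DDBDAA


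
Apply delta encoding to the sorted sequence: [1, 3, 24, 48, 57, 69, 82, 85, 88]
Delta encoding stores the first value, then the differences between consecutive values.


First value: 1
Deltas:
  3 - 1 = 2
  24 - 3 = 21
  48 - 24 = 24
  57 - 48 = 9
  69 - 57 = 12
  82 - 69 = 13
  85 - 82 = 3
  88 - 85 = 3


Delta encoded: [1, 2, 21, 24, 9, 12, 13, 3, 3]


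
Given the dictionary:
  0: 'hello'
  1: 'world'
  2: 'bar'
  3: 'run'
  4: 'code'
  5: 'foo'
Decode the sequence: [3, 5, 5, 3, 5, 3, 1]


Look up each index in the dictionary:
  3 -> 'run'
  5 -> 'foo'
  5 -> 'foo'
  3 -> 'run'
  5 -> 'foo'
  3 -> 'run'
  1 -> 'world'

Decoded: "run foo foo run foo run world"


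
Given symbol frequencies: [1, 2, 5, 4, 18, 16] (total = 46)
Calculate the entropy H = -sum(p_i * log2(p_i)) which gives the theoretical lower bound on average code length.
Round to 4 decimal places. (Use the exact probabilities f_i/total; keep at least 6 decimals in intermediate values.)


Per-symbol terms -p_i * log2(p_i) with p_i = f_i/46:
  p = 1/46 = 0.021739: log2(p) = -5.523562, -p*log2(p) = 0.120077
  p = 2/46 = 0.043478: log2(p) = -4.523562, -p*log2(p) = 0.196677
  p = 5/46 = 0.108696: log2(p) = -3.201634, -p*log2(p) = 0.348004
  p = 4/46 = 0.086957: log2(p) = -3.523562, -p*log2(p) = 0.306397
  p = 18/46 = 0.391304: log2(p) = -1.353637, -p*log2(p) = 0.529684
  p = 16/46 = 0.347826: log2(p) = -1.523562, -p*log2(p) = 0.529935
H = 0.120077 + 0.196677 + 0.348004 + 0.306397 + 0.529684 + 0.529935 = 2.030774

H = 2.0308 bits/symbol


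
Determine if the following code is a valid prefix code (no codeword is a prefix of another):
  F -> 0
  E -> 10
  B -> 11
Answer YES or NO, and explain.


Checking each pair (does one codeword prefix another?):
  F='0' vs E='10': no prefix
  F='0' vs B='11': no prefix
  E='10' vs F='0': no prefix
  E='10' vs B='11': no prefix
  B='11' vs F='0': no prefix
  B='11' vs E='10': no prefix
No violation found over all pairs.

YES -- this is a valid prefix code. No codeword is a prefix of any other codeword.


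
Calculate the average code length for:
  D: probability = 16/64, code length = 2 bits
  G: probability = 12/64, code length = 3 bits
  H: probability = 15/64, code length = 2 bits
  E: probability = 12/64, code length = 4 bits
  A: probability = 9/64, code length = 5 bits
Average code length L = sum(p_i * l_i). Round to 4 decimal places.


Weighted contributions p_i * l_i:
  D: (16/64) * 2 = 32/64
  G: (12/64) * 3 = 36/64
  H: (15/64) * 2 = 30/64
  E: (12/64) * 4 = 48/64
  A: (9/64) * 5 = 45/64
Sum = (32 + 36 + 30 + 48 + 45)/64 = 191/64

L = 191/64 = 2.9844 bits/symbol


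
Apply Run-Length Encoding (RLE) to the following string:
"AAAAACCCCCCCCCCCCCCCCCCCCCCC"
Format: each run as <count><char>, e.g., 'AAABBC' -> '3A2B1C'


Scanning runs left to right:
  i=0: run of 'A' x 5 -> '5A'
  i=5: run of 'C' x 23 -> '23C'

RLE = 5A23C


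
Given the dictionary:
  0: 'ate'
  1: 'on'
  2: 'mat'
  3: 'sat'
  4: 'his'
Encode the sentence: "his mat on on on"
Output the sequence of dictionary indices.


Look up each word in the dictionary:
  'his' -> 4
  'mat' -> 2
  'on' -> 1
  'on' -> 1
  'on' -> 1

Encoded: [4, 2, 1, 1, 1]


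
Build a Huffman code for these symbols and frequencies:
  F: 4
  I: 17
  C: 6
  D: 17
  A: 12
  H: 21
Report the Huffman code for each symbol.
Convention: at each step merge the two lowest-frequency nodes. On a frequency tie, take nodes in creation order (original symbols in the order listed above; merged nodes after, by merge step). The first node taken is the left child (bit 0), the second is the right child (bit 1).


Huffman tree construction:
Step 1: Merge F(4) + C(6) = 10
Step 2: Merge (F+C)(10) + A(12) = 22
Step 3: Merge I(17) + D(17) = 34
Step 4: Merge H(21) + ((F+C)+A)(22) = 43
Step 5: Merge (I+D)(34) + (H+((F+C)+A))(43) = 77
Read each symbol's code off the tree from the root (left child = 0, right child = 1).

Codes:
  F: 1100 (length 4)
  I: 00 (length 2)
  C: 1101 (length 4)
  D: 01 (length 2)
  A: 111 (length 3)
  H: 10 (length 2)
Average code length: 186/77 = 2.4156 bits/symbol


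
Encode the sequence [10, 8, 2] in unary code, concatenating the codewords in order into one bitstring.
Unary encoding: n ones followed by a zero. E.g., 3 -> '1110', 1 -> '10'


Encode each number as n ones followed by a terminating 0:
  10 -> 11111111110 (11 bits)
  8 -> 111111110 (9 bits)
  2 -> 110 (3 bits)
Total length = 11 + 9 + 3 = 23 bits.

Unary([10, 8, 2]) = 11111111110111111110110 (23 bits)


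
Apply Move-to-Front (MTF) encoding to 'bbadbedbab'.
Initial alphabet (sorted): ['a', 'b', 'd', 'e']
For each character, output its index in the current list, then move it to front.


MTF encoding:
'b': index 1 in ['a', 'b', 'd', 'e'] -> ['b', 'a', 'd', 'e']
'b': index 0 in ['b', 'a', 'd', 'e'] -> ['b', 'a', 'd', 'e']
'a': index 1 in ['b', 'a', 'd', 'e'] -> ['a', 'b', 'd', 'e']
'd': index 2 in ['a', 'b', 'd', 'e'] -> ['d', 'a', 'b', 'e']
'b': index 2 in ['d', 'a', 'b', 'e'] -> ['b', 'd', 'a', 'e']
'e': index 3 in ['b', 'd', 'a', 'e'] -> ['e', 'b', 'd', 'a']
'd': index 2 in ['e', 'b', 'd', 'a'] -> ['d', 'e', 'b', 'a']
'b': index 2 in ['d', 'e', 'b', 'a'] -> ['b', 'd', 'e', 'a']
'a': index 3 in ['b', 'd', 'e', 'a'] -> ['a', 'b', 'd', 'e']
'b': index 1 in ['a', 'b', 'd', 'e'] -> ['b', 'a', 'd', 'e']


Output: [1, 0, 1, 2, 2, 3, 2, 2, 3, 1]


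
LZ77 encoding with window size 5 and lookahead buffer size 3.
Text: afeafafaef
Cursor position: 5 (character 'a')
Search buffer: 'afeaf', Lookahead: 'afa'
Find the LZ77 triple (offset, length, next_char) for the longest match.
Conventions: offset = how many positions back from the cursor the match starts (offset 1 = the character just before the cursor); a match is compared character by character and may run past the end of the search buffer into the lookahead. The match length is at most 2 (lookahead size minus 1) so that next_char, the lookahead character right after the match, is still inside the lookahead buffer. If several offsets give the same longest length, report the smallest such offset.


Try each offset into the search buffer:
  offset=1 (pos 4, char 'f'): match length 0
  offset=2 (pos 3, char 'a'): match length 2
  offset=3 (pos 2, char 'e'): match length 0
  offset=4 (pos 1, char 'f'): match length 0
  offset=5 (pos 0, char 'a'): match length 2
Longest match has length 2, found at offsets 2, 5; take the smallest, offset 2.
next_char = character at position 5 + 2 = 7 -> 'a'

Best match: offset=2, length=2 (matching 'af' starting at position 3)
LZ77 triple: (2, 2, 'a')


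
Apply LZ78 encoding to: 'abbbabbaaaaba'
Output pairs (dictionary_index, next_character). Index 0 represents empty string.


LZ78 encoding steps:
Dictionary: {0: ''}
Step 1: w='' (idx 0), next='a' -> output (0, 'a'), add 'a' as idx 1
Step 2: w='' (idx 0), next='b' -> output (0, 'b'), add 'b' as idx 2
Step 3: w='b' (idx 2), next='b' -> output (2, 'b'), add 'bb' as idx 3
Step 4: w='a' (idx 1), next='b' -> output (1, 'b'), add 'ab' as idx 4
Step 5: w='b' (idx 2), next='a' -> output (2, 'a'), add 'ba' as idx 5
Step 6: w='a' (idx 1), next='a' -> output (1, 'a'), add 'aa' as idx 6
Step 7: w='ab' (idx 4), next='a' -> output (4, 'a'), add 'aba' as idx 7


Encoded: [(0, 'a'), (0, 'b'), (2, 'b'), (1, 'b'), (2, 'a'), (1, 'a'), (4, 'a')]


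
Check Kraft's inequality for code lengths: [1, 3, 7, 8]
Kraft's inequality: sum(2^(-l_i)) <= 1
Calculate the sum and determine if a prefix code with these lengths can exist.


Sum = 2^(-1) + 2^(-3) + 2^(-7) + 2^(-8)
    = 0.5 + 0.125 + 0.0078125 + 0.00390625
    = 163/256 = 0.63671875
Since 0.63671875 <= 1, Kraft's inequality IS satisfied.
A prefix code with these lengths CAN exist.

Kraft sum = 0.63671875. Satisfied.


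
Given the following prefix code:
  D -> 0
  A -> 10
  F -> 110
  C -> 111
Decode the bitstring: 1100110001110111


Decoding step by step:
Bits 110 -> F
Bits 0 -> D
Bits 110 -> F
Bits 0 -> D
Bits 0 -> D
Bits 111 -> C
Bits 0 -> D
Bits 111 -> C


Decoded message: FDFDDCDC


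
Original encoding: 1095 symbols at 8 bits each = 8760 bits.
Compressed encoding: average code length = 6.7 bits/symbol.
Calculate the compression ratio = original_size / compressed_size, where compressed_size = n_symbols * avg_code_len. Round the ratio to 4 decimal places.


original_size = n_symbols * orig_bits = 1095 * 8 = 8760 bits
compressed_size = n_symbols * avg_code_len = 1095 * 6.7 = 7336.5 bits
ratio = original_size / compressed_size = 8760 / 7336.5 = 1.194

Compression ratio = 1.194


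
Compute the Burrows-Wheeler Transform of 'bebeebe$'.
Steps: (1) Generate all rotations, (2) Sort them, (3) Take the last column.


Rotations (sorted):
  0: $bebeebe -> last char: e
  1: be$bebee -> last char: e
  2: bebeebe$ -> last char: $
  3: beebe$be -> last char: e
  4: e$bebeeb -> last char: b
  5: ebe$bebe -> last char: e
  6: ebeebe$b -> last char: b
  7: eebe$beb -> last char: b


BWT = ee$ebebb


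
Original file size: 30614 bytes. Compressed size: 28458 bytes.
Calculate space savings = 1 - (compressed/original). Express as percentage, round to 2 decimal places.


ratio = compressed/original = 28458/30614 = 0.929575
savings = 1 - ratio = 1 - 0.929575 = 0.070425
as a percentage: 0.070425 * 100 = 7.04%

Space savings = 1 - 28458/30614 = 7.04%


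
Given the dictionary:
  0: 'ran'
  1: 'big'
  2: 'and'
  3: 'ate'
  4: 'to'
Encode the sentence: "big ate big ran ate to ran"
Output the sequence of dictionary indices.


Look up each word in the dictionary:
  'big' -> 1
  'ate' -> 3
  'big' -> 1
  'ran' -> 0
  'ate' -> 3
  'to' -> 4
  'ran' -> 0

Encoded: [1, 3, 1, 0, 3, 4, 0]


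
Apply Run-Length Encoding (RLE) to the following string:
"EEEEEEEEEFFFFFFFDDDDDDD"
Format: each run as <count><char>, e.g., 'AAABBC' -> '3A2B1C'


Scanning runs left to right:
  i=0: run of 'E' x 9 -> '9E'
  i=9: run of 'F' x 7 -> '7F'
  i=16: run of 'D' x 7 -> '7D'

RLE = 9E7F7D


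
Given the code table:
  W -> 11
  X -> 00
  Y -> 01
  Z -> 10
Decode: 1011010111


Decoding:
10 -> Z
11 -> W
01 -> Y
01 -> Y
11 -> W


Result: ZWYYW


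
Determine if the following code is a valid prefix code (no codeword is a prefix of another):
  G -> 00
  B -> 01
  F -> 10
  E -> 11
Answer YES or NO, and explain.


Checking each pair (does one codeword prefix another?):
  G='00' vs B='01': no prefix
  G='00' vs F='10': no prefix
  G='00' vs E='11': no prefix
  B='01' vs G='00': no prefix
  B='01' vs F='10': no prefix
  B='01' vs E='11': no prefix
  F='10' vs G='00': no prefix
  F='10' vs B='01': no prefix
  F='10' vs E='11': no prefix
  E='11' vs G='00': no prefix
  E='11' vs B='01': no prefix
  E='11' vs F='10': no prefix
No violation found over all pairs.

YES -- this is a valid prefix code. No codeword is a prefix of any other codeword.


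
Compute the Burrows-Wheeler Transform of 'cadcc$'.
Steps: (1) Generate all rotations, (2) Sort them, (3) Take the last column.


Rotations (sorted):
  0: $cadcc -> last char: c
  1: adcc$c -> last char: c
  2: c$cadc -> last char: c
  3: cadcc$ -> last char: $
  4: cc$cad -> last char: d
  5: dcc$ca -> last char: a


BWT = ccc$da


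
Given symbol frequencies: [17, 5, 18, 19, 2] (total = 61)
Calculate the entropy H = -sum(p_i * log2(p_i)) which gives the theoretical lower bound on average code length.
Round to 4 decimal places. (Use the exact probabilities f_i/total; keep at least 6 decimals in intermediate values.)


Per-symbol terms -p_i * log2(p_i) with p_i = f_i/61:
  p = 17/61 = 0.278689: log2(p) = -1.843274, -p*log2(p) = 0.513699
  p = 5/61 = 0.081967: log2(p) = -3.608809, -p*log2(p) = 0.295804
  p = 18/61 = 0.295082: log2(p) = -1.760812, -p*log2(p) = 0.519584
  p = 19/61 = 0.311475: log2(p) = -1.682810, -p*log2(p) = 0.524154
  p = 2/61 = 0.032787: log2(p) = -4.930737, -p*log2(p) = 0.161664
H = 0.513699 + 0.295804 + 0.519584 + 0.524154 + 0.161664 = 2.014905

H = 2.0149 bits/symbol


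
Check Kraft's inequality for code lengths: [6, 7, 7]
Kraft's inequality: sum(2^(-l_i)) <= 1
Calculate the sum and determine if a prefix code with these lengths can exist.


Sum = 2^(-6) + 2^(-7) + 2^(-7)
    = 0.015625 + 0.0078125 + 0.0078125
    = 4/128 = 0.03125
Since 0.03125 <= 1, Kraft's inequality IS satisfied.
A prefix code with these lengths CAN exist.

Kraft sum = 0.03125. Satisfied.


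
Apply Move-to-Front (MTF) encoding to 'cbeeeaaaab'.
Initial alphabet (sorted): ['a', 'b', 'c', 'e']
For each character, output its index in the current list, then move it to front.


MTF encoding:
'c': index 2 in ['a', 'b', 'c', 'e'] -> ['c', 'a', 'b', 'e']
'b': index 2 in ['c', 'a', 'b', 'e'] -> ['b', 'c', 'a', 'e']
'e': index 3 in ['b', 'c', 'a', 'e'] -> ['e', 'b', 'c', 'a']
'e': index 0 in ['e', 'b', 'c', 'a'] -> ['e', 'b', 'c', 'a']
'e': index 0 in ['e', 'b', 'c', 'a'] -> ['e', 'b', 'c', 'a']
'a': index 3 in ['e', 'b', 'c', 'a'] -> ['a', 'e', 'b', 'c']
'a': index 0 in ['a', 'e', 'b', 'c'] -> ['a', 'e', 'b', 'c']
'a': index 0 in ['a', 'e', 'b', 'c'] -> ['a', 'e', 'b', 'c']
'a': index 0 in ['a', 'e', 'b', 'c'] -> ['a', 'e', 'b', 'c']
'b': index 2 in ['a', 'e', 'b', 'c'] -> ['b', 'a', 'e', 'c']


Output: [2, 2, 3, 0, 0, 3, 0, 0, 0, 2]


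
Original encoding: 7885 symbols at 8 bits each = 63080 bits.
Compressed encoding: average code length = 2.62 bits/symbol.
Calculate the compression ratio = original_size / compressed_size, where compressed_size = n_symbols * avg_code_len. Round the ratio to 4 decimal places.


original_size = n_symbols * orig_bits = 7885 * 8 = 63080 bits
compressed_size = n_symbols * avg_code_len = 7885 * 2.62 = 20658.7 bits
ratio = original_size / compressed_size = 63080 / 20658.7 = 3.0534

Compression ratio = 3.0534


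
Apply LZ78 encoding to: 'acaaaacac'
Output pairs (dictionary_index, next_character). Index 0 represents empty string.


LZ78 encoding steps:
Dictionary: {0: ''}
Step 1: w='' (idx 0), next='a' -> output (0, 'a'), add 'a' as idx 1
Step 2: w='' (idx 0), next='c' -> output (0, 'c'), add 'c' as idx 2
Step 3: w='a' (idx 1), next='a' -> output (1, 'a'), add 'aa' as idx 3
Step 4: w='aa' (idx 3), next='c' -> output (3, 'c'), add 'aac' as idx 4
Step 5: w='a' (idx 1), next='c' -> output (1, 'c'), add 'ac' as idx 5


Encoded: [(0, 'a'), (0, 'c'), (1, 'a'), (3, 'c'), (1, 'c')]


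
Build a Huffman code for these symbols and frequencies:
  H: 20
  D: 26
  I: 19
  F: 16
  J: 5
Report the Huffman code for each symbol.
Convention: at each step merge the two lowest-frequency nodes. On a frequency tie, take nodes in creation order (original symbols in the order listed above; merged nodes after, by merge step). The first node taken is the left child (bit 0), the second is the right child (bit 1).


Huffman tree construction:
Step 1: Merge J(5) + F(16) = 21
Step 2: Merge I(19) + H(20) = 39
Step 3: Merge (J+F)(21) + D(26) = 47
Step 4: Merge (I+H)(39) + ((J+F)+D)(47) = 86
Read each symbol's code off the tree from the root (left child = 0, right child = 1).

Codes:
  H: 01 (length 2)
  D: 11 (length 2)
  I: 00 (length 2)
  F: 101 (length 3)
  J: 100 (length 3)
Average code length: 193/86 = 2.2442 bits/symbol


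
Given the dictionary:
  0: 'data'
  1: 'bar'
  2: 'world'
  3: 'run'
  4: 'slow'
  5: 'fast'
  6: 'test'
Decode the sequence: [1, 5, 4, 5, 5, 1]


Look up each index in the dictionary:
  1 -> 'bar'
  5 -> 'fast'
  4 -> 'slow'
  5 -> 'fast'
  5 -> 'fast'
  1 -> 'bar'

Decoded: "bar fast slow fast fast bar"


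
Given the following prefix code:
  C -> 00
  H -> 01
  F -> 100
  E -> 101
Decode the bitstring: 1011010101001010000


Decoding step by step:
Bits 101 -> E
Bits 101 -> E
Bits 01 -> H
Bits 01 -> H
Bits 00 -> C
Bits 101 -> E
Bits 00 -> C
Bits 00 -> C


Decoded message: EEHHCECC


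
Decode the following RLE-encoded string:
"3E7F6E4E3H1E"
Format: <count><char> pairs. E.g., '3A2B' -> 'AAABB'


Expanding each <count><char> pair:
  3E -> 'EEE'
  7F -> 'FFFFFFF'
  6E -> 'EEEEEE'
  4E -> 'EEEE'
  3H -> 'HHH'
  1E -> 'E'

Decoded = EEEFFFFFFFEEEEEEEEEEHHHE


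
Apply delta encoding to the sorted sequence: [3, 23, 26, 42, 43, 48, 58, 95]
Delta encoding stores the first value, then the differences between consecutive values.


First value: 3
Deltas:
  23 - 3 = 20
  26 - 23 = 3
  42 - 26 = 16
  43 - 42 = 1
  48 - 43 = 5
  58 - 48 = 10
  95 - 58 = 37


Delta encoded: [3, 20, 3, 16, 1, 5, 10, 37]


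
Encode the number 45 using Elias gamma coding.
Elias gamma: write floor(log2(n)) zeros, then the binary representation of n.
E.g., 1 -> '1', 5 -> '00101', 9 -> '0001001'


num_bits = floor(log2(45)) + 1 = 6
leading_zeros = num_bits - 1 = 5
binary(45) = 101101

Elias gamma(45) = '00000' + '101101' = 00000101101 (11 bits)


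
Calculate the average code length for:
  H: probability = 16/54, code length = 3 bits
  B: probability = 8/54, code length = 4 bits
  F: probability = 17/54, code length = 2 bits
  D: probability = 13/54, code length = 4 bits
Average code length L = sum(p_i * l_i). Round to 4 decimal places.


Weighted contributions p_i * l_i:
  H: (16/54) * 3 = 48/54
  B: (8/54) * 4 = 32/54
  F: (17/54) * 2 = 34/54
  D: (13/54) * 4 = 52/54
Sum = (48 + 32 + 34 + 52)/54 = 166/54

L = 166/54 = 3.0741 bits/symbol


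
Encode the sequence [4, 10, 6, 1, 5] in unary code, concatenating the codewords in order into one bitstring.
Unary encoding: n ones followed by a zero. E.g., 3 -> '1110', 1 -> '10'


Encode each number as n ones followed by a terminating 0:
  4 -> 11110 (5 bits)
  10 -> 11111111110 (11 bits)
  6 -> 1111110 (7 bits)
  1 -> 10 (2 bits)
  5 -> 111110 (6 bits)
Total length = 5 + 11 + 7 + 2 + 6 = 31 bits.

Unary([4, 10, 6, 1, 5]) = 1111011111111110111111010111110 (31 bits)


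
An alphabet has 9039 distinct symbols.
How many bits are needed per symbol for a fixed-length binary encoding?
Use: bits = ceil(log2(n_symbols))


log2(9039) = 13.1419
Bracket: 2^13 = 8192 < 9039 <= 2^14 = 16384
So ceil(log2(9039)) = 14

bits = ceil(log2(9039)) = ceil(13.1419) = 14 bits


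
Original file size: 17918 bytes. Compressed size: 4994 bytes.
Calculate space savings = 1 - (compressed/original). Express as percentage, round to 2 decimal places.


ratio = compressed/original = 4994/17918 = 0.278714
savings = 1 - ratio = 1 - 0.278714 = 0.721286
as a percentage: 0.721286 * 100 = 72.13%

Space savings = 1 - 4994/17918 = 72.13%


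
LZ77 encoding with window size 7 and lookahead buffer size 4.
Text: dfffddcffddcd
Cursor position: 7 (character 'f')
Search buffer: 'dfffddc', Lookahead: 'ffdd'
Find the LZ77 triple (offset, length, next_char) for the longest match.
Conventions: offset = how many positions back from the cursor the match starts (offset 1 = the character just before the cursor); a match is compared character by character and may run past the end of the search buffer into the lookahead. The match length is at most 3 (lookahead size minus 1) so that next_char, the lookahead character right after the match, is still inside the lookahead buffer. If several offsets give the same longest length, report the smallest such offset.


Try each offset into the search buffer:
  offset=1 (pos 6, char 'c'): match length 0
  offset=2 (pos 5, char 'd'): match length 0
  offset=3 (pos 4, char 'd'): match length 0
  offset=4 (pos 3, char 'f'): match length 1
  offset=5 (pos 2, char 'f'): match length 3
  offset=6 (pos 1, char 'f'): match length 2
  offset=7 (pos 0, char 'd'): match length 0
Longest match has length 3 at offset 5.
next_char = character at position 7 + 3 = 10 -> 'd'

Best match: offset=5, length=3 (matching 'ffd' starting at position 2)
LZ77 triple: (5, 3, 'd')
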